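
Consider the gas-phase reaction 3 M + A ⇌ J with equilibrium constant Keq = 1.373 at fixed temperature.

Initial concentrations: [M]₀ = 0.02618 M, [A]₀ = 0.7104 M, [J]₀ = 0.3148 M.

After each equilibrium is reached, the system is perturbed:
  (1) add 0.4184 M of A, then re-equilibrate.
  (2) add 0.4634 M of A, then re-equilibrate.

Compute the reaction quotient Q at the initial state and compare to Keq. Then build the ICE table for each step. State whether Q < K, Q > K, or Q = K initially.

Q₀ = 2.4696e+04 vs Keq = 1.373 ⇒ Q>K, reverse
Step 1:
                   M          A          J
  Initial    0.02618     0.7104     0.3148
  Change      0.4799       0.16      -0.16
  Equil        0.506     0.8704     0.1548
  solve Keq expr → x = -0.16; check Q = 1.373
Then add 0.4184 M of A.
Step 2:
                   M          A          J
  Initial      0.506      1.289     0.1548
  Change    -0.04603   -0.01534    0.01534
  Equil         0.46      1.273     0.1702
  solve Keq expr → x = 0.01534; check Q = 1.373
Then add 0.4634 M of A.
Step 3:
                   M          A          J
  Initial       0.46      1.737     0.1702
  Change    -0.03499   -0.01166    0.01166
  Equil        0.425      1.725     0.1819
  solve Keq expr → x = 0.01166; check Q = 1.373

Q₀ = 2.4696e+04; Q > K (proceeds reverse)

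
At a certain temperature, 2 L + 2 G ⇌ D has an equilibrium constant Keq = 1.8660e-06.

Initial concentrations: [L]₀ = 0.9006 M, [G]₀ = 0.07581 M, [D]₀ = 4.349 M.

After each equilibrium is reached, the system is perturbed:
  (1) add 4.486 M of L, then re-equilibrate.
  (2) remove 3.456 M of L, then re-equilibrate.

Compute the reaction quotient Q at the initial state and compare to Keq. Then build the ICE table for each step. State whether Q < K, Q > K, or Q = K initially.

Q₀ = 933 vs Keq = 1.8660e-06 ⇒ Q>K, reverse
Step 1:
                  L         G         D
  Initial    0.9006   0.07581     4.349
  Change      8.672     8.672    -4.336
  Equil       9.572     8.748   0.01308
  solve Keq expr → x = -4.336; check Q = 1.8660e-06
Then add 4.486 M of L.
Step 2:
                  L         G         D
  Initial     14.06     8.748   0.01308
  Change   -0.02966  -0.02966   0.01483
  Equil       14.03     8.718   0.02791
  solve Keq expr → x = 0.01483; check Q = 1.8660e-06
Then remove 3.456 M of L.
Step 3:
                  L         G         D
  Initial     10.57     8.718   0.02791
  Change     0.0238    0.0238   -0.0119
  Equil        10.6     8.742   0.01601
  solve Keq expr → x = -0.0119; check Q = 1.8660e-06

Q₀ = 933; Q > K (proceeds reverse)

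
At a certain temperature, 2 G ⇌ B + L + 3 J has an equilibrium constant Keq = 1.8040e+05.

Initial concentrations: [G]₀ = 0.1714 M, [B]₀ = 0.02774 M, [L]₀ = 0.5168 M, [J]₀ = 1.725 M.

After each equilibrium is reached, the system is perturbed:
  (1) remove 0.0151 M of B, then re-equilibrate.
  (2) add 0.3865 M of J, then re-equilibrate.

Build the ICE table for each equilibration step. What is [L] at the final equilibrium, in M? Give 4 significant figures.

Q₀ = 2.505 vs Keq = 1.8040e+05 ⇒ Q<K, forward
Step 1:
                  G         B         L         J
  init       0.1714   0.02774    0.5168     1.725
  Δ         -0.1697   0.08485   0.08485    0.2545
  eq       0.001707    0.1126    0.6016      1.98
  solve Keq expr → x = 0.08485; check Q = 1.8040e+05
Then remove 0.0151 M of B.
Step 2:
                  G         B         L         J
  init     0.001707   0.09749    0.6016      1.98
  Δ       -1.1779e-04 5.8897e-05 5.8897e-05 1.7669e-04
  eq       0.001589   0.09755    0.6017      1.98
  solve Keq expr → x = 5.8897e-05; check Q = 1.8040e+05
Then add 0.3865 M of J.
Step 3:
                  G         B         L         J
  init     0.001589   0.09755    0.6017     2.366
  Δ       4.8336e-04 -2.4168e-04 -2.4168e-04 -7.2504e-04
  eq       0.002072    0.0973    0.6015     2.365
  solve Keq expr → x = -2.4168e-04; check Q = 1.8040e+05

[L]_eq = 0.6015 M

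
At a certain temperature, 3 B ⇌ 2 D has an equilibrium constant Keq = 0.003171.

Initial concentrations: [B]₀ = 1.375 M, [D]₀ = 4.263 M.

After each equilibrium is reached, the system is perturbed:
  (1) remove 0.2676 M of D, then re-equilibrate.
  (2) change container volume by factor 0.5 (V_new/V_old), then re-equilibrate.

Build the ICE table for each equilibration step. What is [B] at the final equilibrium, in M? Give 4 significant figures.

Q₀ = 6.991 vs Keq = 0.003171 ⇒ Q>K, reverse
Step 1:
                  B         D
  init        1.375     4.263
  Δ           5.026    -3.351
  eq          6.401     0.912
  solve Keq expr → x = -1.675; check Q = 0.003171
Then remove 0.2676 M of D.
Step 2:
                  B         D
  init        6.401    0.6444
  Δ         -0.3048    0.2032
  eq          6.097    0.8477
  solve Keq expr → x = 0.1016; check Q = 0.003171
Then change container volume by factor 0.5 (V_new/V_old).
Step 3:
                  B         D
  init        12.19     1.695
  Δ         -0.7337    0.4891
  eq          11.46     2.184
  solve Keq expr → x = 0.2446; check Q = 0.003171

[B]_eq = 11.46 M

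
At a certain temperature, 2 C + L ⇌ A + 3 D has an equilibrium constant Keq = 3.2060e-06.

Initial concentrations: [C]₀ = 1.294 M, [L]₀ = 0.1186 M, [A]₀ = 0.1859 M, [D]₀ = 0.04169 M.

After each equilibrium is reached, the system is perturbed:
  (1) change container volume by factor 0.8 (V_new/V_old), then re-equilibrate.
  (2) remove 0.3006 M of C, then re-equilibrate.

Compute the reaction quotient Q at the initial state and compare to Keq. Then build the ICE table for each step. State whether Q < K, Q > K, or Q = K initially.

Q₀ = 6.7830e-05; Q > K (proceeds reverse)

Q₀ = 6.7830e-05 vs Keq = 3.2060e-06 ⇒ Q>K, reverse
Step 1:
                  C         L         A         D
  init        1.294    0.1186    0.1859   0.04169
  Δ         0.01725  0.008625 -0.008625  -0.02587
  eq          1.311    0.1272    0.1773   0.01582
  solve Keq expr → x = -0.008625; check Q = 3.2060e-06
Then change container volume by factor 0.8 (V_new/V_old).
Step 2:
                  C         L         A         D
  init        1.639     0.159    0.2216   0.01977
  Δ       9.1989e-04 4.5995e-04 -4.5995e-04  -0.00138
  eq           1.64    0.1595    0.2211   0.01839
  solve Keq expr → x = -4.5995e-04; check Q = 3.2060e-06
Then remove 0.3006 M of C.
Step 3:
                  C         L         A         D
  init        1.339    0.1595    0.2211   0.01839
  Δ        0.001511 7.5542e-04 -7.5542e-04 -0.002266
  eq          1.341    0.1602    0.2204   0.01612
  solve Keq expr → x = -7.5542e-04; check Q = 3.2060e-06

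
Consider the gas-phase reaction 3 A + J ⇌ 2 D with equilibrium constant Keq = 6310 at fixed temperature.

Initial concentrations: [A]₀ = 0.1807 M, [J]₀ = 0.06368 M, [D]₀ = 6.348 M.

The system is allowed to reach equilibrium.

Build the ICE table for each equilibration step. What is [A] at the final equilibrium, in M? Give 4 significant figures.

[A]_eq = 0.3658 M

Q₀ = 1.0725e+05 vs Keq = 6310 ⇒ Q>K, reverse
Step 1:
                   A          J          D
  I           0.1807    0.06368      6.348
  C           0.1851    0.06172    -0.1234
  E           0.3658     0.1254      6.225
  solve Keq expr → x = -0.06172; check Q = 6310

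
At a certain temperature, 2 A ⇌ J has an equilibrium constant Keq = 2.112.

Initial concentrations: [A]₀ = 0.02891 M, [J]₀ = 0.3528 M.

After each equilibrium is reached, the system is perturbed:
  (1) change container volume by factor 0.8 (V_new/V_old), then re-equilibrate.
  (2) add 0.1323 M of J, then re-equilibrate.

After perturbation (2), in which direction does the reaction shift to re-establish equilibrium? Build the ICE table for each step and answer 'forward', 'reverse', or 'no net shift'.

Direction: reverse

Q₀ = 422.1 vs Keq = 2.112 ⇒ Q>K, reverse
Step 1:
                   A          J
  I          0.02891     0.3528
  C           0.2862    -0.1431
  E           0.3151     0.2097
  solve Keq expr → x = -0.1431; check Q = 2.112
Then change container volume by factor 0.8 (V_new/V_old).
Step 2:
                   A          J
  I           0.3939     0.2621
  C         -0.03124    0.01562
  E           0.3626     0.2777
  solve Keq expr → x = 0.01562; check Q = 2.112
Then add 0.1323 M of J.
Step 3:
                   A          J
  I           0.3626       0.41
  C          0.06122   -0.03061
  E           0.4239     0.3794
  solve Keq expr → x = -0.03061; check Q = 2.112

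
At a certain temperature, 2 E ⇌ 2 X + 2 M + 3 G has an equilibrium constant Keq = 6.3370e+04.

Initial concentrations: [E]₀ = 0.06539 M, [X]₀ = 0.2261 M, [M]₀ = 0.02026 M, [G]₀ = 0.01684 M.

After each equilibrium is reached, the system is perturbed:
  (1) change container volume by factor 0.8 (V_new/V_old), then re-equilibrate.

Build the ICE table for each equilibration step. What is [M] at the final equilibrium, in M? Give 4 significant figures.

Q₀ = 2.3436e-08 vs Keq = 6.3370e+04 ⇒ Q<K, forward
Step 1:
                   E          X          M          G
  init       0.06539     0.2261    0.02026    0.01684
  Δ         -0.06539    0.06539    0.06539    0.09808
  eq      3.8634e-06     0.2915    0.08565     0.1149
  solve Keq expr → x = 0.03269; check Q = 6.3370e+04
Then change container volume by factor 0.8 (V_new/V_old).
Step 2:
                   E          X          M          G
  init    4.8293e-06     0.3644     0.1071     0.1436
  Δ       3.6063e-06 -3.6063e-06 -3.6063e-06 -5.4094e-06
  eq      8.4356e-06     0.3644     0.1071     0.1436
  solve Keq expr → x = -1.8031e-06; check Q = 6.3370e+04

[M]_eq = 0.1071 M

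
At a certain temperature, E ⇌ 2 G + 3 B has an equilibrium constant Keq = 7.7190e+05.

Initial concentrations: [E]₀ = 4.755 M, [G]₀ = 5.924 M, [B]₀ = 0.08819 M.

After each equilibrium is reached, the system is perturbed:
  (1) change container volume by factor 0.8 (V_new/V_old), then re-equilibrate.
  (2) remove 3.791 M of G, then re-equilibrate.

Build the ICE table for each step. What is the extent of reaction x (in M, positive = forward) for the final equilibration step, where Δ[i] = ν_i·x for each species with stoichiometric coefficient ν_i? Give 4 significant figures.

Q₀ = 0.005062 vs Keq = 7.7190e+05 ⇒ Q<K, forward
Step 1:
                   E          G          B
  init         4.755      5.924    0.08819
  Δ           -4.208      8.416      12.62
  eq          0.5472      14.34      12.71
  solve Keq expr → x = 4.208; check Q = 7.7190e+05
Then change container volume by factor 0.8 (V_new/V_old).
Step 2:
                   E          G          B
  init         0.684      17.92      15.89
  Δ           0.4602    -0.9203      -1.38
  eq           1.144         17      14.51
  solve Keq expr → x = -0.4602; check Q = 7.7190e+05
Then remove 3.791 M of G.
Step 3:
                   E          G          B
  init         1.144      13.21      14.51
  Δ          -0.2662     0.5323     0.7985
  eq           0.878      13.75      15.31
  solve Keq expr → x = 0.2662; check Q = 7.7190e+05

x = 0.2662 M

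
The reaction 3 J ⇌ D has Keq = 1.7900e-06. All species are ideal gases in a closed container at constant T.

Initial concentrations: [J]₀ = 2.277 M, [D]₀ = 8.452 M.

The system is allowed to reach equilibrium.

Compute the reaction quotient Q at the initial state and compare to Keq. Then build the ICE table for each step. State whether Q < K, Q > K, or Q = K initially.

Q₀ = 0.7159 vs Keq = 1.7900e-06 ⇒ Q>K, reverse
Step 1:
                   J          D
  init         2.277      8.452
  Δ            25.24     -8.415
  eq           27.52    0.03731
  solve Keq expr → x = -8.415; check Q = 1.7900e-06

Q₀ = 0.7159; Q > K (proceeds reverse)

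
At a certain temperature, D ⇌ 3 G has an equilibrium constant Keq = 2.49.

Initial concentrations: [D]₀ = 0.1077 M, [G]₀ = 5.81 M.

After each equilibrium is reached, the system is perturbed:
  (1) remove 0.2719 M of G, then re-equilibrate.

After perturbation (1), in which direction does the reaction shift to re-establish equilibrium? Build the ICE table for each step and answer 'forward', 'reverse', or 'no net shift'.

Q₀ = 1821 vs Keq = 2.49 ⇒ Q>K, reverse
Step 1:
                    D           G
  init         0.1077        5.81
  Δ             1.417       -4.25
  eq            1.524        1.56
  solve Keq expr → x = -1.417; check Q = 2.49
Then remove 0.2719 M of G.
Step 2:
                    D           G
  init          1.524       1.288
  Δ          -0.08123      0.2437
  eq            1.443       1.532
  solve Keq expr → x = 0.08123; check Q = 2.49

Direction: forward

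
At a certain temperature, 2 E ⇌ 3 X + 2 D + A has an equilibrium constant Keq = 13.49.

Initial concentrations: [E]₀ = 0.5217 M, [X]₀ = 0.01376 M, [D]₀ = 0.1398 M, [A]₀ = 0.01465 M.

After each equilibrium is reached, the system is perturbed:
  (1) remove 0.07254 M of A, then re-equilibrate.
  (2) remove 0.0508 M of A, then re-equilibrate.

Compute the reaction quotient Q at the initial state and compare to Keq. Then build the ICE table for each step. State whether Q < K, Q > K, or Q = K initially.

Q₀ = 2.7407e-09; Q < K (proceeds forward)

Q₀ = 2.7407e-09 vs Keq = 13.49 ⇒ Q<K, forward
Step 1:
                   E          X          D          A
  init        0.5217    0.01376     0.1398    0.01465
  Δ          -0.4709     0.7063     0.4709     0.2354
  eq         0.05081     0.7201     0.6107     0.2501
  solve Keq expr → x = 0.2354; check Q = 13.49
Then remove 0.07254 M of A.
Step 2:
                   E          X          D          A
  init       0.05081     0.7201     0.6107     0.1776
  Δ         -0.00631   0.009465    0.00631   0.003155
  eq          0.0445     0.7296      0.617     0.1807
  solve Keq expr → x = 0.003155; check Q = 13.49
Then remove 0.0508 M of A.
Step 3:
                   E          X          D          A
  init        0.0445     0.7296      0.617     0.1299
  Δ        -0.005403   0.008105   0.005403   0.002702
  eq          0.0391     0.7377     0.6224     0.1326
  solve Keq expr → x = 0.002702; check Q = 13.49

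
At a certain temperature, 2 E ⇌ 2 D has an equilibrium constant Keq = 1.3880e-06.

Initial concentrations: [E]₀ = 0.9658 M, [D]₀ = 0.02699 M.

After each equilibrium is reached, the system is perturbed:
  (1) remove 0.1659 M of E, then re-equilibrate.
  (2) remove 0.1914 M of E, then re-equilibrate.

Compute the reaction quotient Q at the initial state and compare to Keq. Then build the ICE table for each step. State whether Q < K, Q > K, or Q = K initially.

Q₀ = 7.8096e-04; Q > K (proceeds reverse)

Q₀ = 7.8096e-04 vs Keq = 1.3880e-06 ⇒ Q>K, reverse
Step 1:
                   E          D
  init        0.9658    0.02699
  Δ          0.02582   -0.02582
  eq          0.9916   0.001168
  solve Keq expr → x = -0.01291; check Q = 1.3880e-06
Then remove 0.1659 M of E.
Step 2:
                   E          D
  init        0.8257   0.001168
  Δ       1.9522e-04 -1.9522e-04
  eq          0.8259 9.7304e-04
  solve Keq expr → x = -9.7611e-05; check Q = 1.3880e-06
Then remove 0.1914 M of E.
Step 3:
                   E          D
  init        0.6345 9.7304e-04
  Δ       2.2523e-04 -2.2523e-04
  eq          0.6347 7.4781e-04
  solve Keq expr → x = -1.1261e-04; check Q = 1.3880e-06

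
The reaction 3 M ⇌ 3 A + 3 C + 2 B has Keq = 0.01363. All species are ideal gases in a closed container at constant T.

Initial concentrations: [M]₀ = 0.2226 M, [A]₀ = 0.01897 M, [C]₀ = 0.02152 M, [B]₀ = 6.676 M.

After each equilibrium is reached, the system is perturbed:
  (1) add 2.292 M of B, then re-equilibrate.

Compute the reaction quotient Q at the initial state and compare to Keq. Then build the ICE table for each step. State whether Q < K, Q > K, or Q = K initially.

Q₀ = 2.7491e-07 vs Keq = 0.01363 ⇒ Q<K, forward
Step 1:
                  M         A         C         B
  Initial    0.2226   0.01897   0.02152     6.676
  Change   -0.07816   0.07816   0.07816    0.0521
  Equil      0.1444   0.09713   0.09968     6.728
  solve Keq expr → x = 0.02605; check Q = 0.01363
Then add 2.292 M of B.
Step 2:
                  M         A         C         B
  Initial    0.1444   0.09713   0.09968      9.02
  Change   0.007006 -0.007006 -0.007006  -0.00467
  Equil      0.1514   0.09012   0.09267     9.015
  solve Keq expr → x = -0.002335; check Q = 0.01363

Q₀ = 2.7491e-07; Q < K (proceeds forward)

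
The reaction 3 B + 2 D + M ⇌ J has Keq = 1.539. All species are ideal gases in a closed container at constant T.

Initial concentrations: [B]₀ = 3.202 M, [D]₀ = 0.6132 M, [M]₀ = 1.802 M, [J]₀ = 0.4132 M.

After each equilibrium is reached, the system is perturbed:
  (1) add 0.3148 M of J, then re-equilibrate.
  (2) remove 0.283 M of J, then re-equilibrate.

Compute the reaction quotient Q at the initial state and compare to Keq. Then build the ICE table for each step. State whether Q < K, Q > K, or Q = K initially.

Q₀ = 0.01858 vs Keq = 1.539 ⇒ Q<K, forward
Step 1:
                   B          D          M          J
  init         3.202     0.6132      1.802     0.4132
  Δ          -0.7199    -0.4799      -0.24       0.24
  eq           2.482     0.1333      1.562     0.6532
  solve Keq expr → x = 0.24; check Q = 1.539
Then add 0.3148 M of J.
Step 2:
                   B          D          M          J
  init         2.482     0.1333      1.562      0.968
  Δ          0.03589    0.02393    0.01196   -0.01196
  eq           2.518     0.1572      1.574      0.956
  solve Keq expr → x = -0.01196; check Q = 1.539
Then remove 0.283 M of J.
Step 3:
                   B          D          M          J
  init         2.518     0.1572      1.574      0.673
  Δ         -0.03187   -0.02125   -0.01062    0.01062
  eq           2.486      0.136      1.563     0.6836
  solve Keq expr → x = 0.01062; check Q = 1.539

Q₀ = 0.01858; Q < K (proceeds forward)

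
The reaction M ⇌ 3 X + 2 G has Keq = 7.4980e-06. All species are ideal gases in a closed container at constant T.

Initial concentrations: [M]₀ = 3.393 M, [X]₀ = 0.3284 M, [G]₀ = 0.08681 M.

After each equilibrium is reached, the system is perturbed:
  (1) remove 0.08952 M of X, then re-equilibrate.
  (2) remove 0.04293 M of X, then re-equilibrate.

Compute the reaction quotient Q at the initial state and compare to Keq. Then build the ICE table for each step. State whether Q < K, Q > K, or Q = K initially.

Q₀ = 7.8662e-05; Q > K (proceeds reverse)

Q₀ = 7.8662e-05 vs Keq = 7.4980e-06 ⇒ Q>K, reverse
Step 1:
                    M           X           G
  Initial       3.393      0.3284     0.08681
  Change      0.02393     -0.0718    -0.04787
  Equil         3.417      0.2566     0.03894
  solve Keq expr → x = -0.02393; check Q = 7.4980e-06
Then remove 0.08952 M of X.
Step 2:
                    M           X           G
  Initial       3.417      0.1671     0.03894
  Change    -0.009649     0.02895      0.0193
  Equil         3.407       0.196     0.05824
  solve Keq expr → x = 0.009649; check Q = 7.4980e-06
Then remove 0.04293 M of X.
Step 3:
                    M           X           G
  Initial       3.407      0.1531     0.05824
  Change    -0.006289     0.01887     0.01258
  Equil         3.401       0.172     0.07082
  solve Keq expr → x = 0.006289; check Q = 7.4980e-06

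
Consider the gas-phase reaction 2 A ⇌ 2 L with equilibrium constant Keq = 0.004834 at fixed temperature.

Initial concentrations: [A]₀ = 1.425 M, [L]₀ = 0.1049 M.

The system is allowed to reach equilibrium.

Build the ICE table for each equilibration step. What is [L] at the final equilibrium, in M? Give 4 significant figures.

[L]_eq = 0.09945 M

Q₀ = 0.005419 vs Keq = 0.004834 ⇒ Q>K, reverse
Step 1:
                  A         L
  Initial     1.425    0.1049
  Change   0.005445 -0.005445
  Equil        1.43   0.09945
  solve Keq expr → x = -0.002723; check Q = 0.004834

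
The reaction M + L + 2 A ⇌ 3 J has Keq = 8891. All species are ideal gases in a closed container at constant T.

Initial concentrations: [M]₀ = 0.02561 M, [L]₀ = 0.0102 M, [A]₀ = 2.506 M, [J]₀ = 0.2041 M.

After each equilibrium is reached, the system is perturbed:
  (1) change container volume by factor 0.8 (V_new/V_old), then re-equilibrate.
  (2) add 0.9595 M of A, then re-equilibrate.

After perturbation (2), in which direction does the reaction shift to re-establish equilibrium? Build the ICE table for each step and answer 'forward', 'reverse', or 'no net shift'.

Direction: forward

Q₀ = 5.183 vs Keq = 8891 ⇒ Q<K, forward
Step 1:
                    M           L           A           J
  init        0.02561      0.0102       2.506      0.2041
  Δ          -0.01018    -0.01018    -0.02037     0.03055
  eq          0.01543  1.5249e-05       2.486      0.2347
  solve Keq expr → x = 0.01018; check Q = 8891
Then change container volume by factor 0.8 (V_new/V_old).
Step 2:
                    M           L           A           J
  init        0.01928  1.9061e-05       3.107      0.2933
  Δ       -3.8073e-06 -3.8073e-06 -7.6146e-06  1.1422e-05
  eq          0.01928  1.5253e-05       3.107      0.2933
  solve Keq expr → x = 3.8073e-06; check Q = 8891
Then add 0.9595 M of A.
Step 3:
                    M           L           A           J
  init        0.01928  1.5253e-05       4.067      0.2933
  Δ       -6.3442e-06 -6.3442e-06 -1.2688e-05  1.9033e-05
  eq          0.01927  8.9093e-06       4.067      0.2933
  solve Keq expr → x = 6.3442e-06; check Q = 8891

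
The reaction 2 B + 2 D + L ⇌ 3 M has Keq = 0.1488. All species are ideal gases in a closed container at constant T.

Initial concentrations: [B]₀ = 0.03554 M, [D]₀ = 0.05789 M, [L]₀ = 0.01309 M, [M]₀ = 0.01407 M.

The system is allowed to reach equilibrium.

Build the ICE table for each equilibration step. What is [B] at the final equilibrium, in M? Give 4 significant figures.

[B]_eq = 0.04311 M

Q₀ = 50.27 vs Keq = 0.1488 ⇒ Q>K, reverse
Step 1:
                   B          D          L          M
  init       0.03554    0.05789    0.01309    0.01407
  Δ          0.00757    0.00757   0.003785   -0.01136
  eq         0.04311    0.06546    0.01688   0.002714
  solve Keq expr → x = -0.003785; check Q = 0.1488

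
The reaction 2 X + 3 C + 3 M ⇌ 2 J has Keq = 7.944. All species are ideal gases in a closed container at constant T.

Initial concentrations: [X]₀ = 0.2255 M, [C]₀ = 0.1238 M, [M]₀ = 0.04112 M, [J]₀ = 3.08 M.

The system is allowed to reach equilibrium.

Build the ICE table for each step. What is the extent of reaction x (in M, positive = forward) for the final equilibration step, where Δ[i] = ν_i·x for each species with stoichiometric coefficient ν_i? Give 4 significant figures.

Q₀ = 1.4141e+09 vs Keq = 7.944 ⇒ Q>K, reverse
Step 1:
                    X           C           M           J
  Initial      0.2255      0.1238     0.04112        3.08
  Change       0.6195      0.9293      0.9293     -0.6195
  Equil         0.845       1.053      0.9704        2.46
  solve Keq expr → x = -0.3098; check Q = 7.944

x = -0.3098 M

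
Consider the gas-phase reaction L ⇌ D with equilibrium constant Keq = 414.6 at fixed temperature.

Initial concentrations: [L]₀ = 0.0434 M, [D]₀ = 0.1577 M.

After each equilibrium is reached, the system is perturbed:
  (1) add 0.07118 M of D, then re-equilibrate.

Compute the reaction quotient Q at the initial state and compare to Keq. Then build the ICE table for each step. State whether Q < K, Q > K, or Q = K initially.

Q₀ = 3.634 vs Keq = 414.6 ⇒ Q<K, forward
Step 1:
                    L           D
  I            0.0434      0.1577
  C          -0.04292     0.04292
  E        4.8388e-04      0.2006
  solve Keq expr → x = 0.04292; check Q = 414.6
Then add 0.07118 M of D.
Step 2:
                    L           D
  I        4.8388e-04      0.2718
  C        1.7127e-04 -1.7127e-04
  E        6.5515e-04      0.2716
  solve Keq expr → x = -1.7127e-04; check Q = 414.6

Q₀ = 3.634; Q < K (proceeds forward)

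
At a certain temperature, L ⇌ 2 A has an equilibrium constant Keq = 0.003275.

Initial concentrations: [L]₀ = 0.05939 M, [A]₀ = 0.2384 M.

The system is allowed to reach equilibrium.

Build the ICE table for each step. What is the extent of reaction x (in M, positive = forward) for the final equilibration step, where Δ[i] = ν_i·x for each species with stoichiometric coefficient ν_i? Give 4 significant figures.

Q₀ = 0.957 vs Keq = 0.003275 ⇒ Q>K, reverse
Step 1:
                  L         A
  I         0.05939    0.2384
  C          0.1075    -0.215
  E          0.1669   0.02338
  solve Keq expr → x = -0.1075; check Q = 0.003275

x = -0.1075 M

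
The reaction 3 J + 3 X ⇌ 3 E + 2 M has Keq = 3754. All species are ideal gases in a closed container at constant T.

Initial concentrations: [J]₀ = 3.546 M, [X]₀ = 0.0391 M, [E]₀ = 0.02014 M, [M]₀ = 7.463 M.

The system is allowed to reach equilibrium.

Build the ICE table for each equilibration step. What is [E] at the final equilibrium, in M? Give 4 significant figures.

Q₀ = 0.1707 vs Keq = 3754 ⇒ Q<K, forward
Step 1:
                  J         X         E         M
  I           3.546    0.0391   0.02014     7.463
  C        -0.03522  -0.03522   0.03522   0.02348
  E           3.511  0.003883   0.05536     7.486
  solve Keq expr → x = 0.01174; check Q = 3754

[E]_eq = 0.05536 M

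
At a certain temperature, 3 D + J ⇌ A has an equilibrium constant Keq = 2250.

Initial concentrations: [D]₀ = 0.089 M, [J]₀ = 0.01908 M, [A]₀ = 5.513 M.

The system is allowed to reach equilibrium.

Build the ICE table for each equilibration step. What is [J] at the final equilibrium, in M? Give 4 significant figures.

[J]_eq = 0.08946 M

Q₀ = 4.0986e+05 vs Keq = 2250 ⇒ Q>K, reverse
Step 1:
                  D         J         A
  init        0.089   0.01908     5.513
  Δ          0.2111   0.07038  -0.07038
  eq         0.3001   0.08946     5.443
  solve Keq expr → x = -0.07038; check Q = 2250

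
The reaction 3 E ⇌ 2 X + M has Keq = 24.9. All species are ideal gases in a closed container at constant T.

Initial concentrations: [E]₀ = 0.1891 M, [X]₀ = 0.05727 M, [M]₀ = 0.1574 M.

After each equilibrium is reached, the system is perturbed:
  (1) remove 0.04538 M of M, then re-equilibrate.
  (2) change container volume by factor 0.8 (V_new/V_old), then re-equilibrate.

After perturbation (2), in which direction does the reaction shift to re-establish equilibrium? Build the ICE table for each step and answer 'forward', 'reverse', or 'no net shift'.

Q₀ = 0.07635 vs Keq = 24.9 ⇒ Q<K, forward
Step 1:
                  E         X         M
  init       0.1891   0.05727    0.1574
  Δ         -0.1334    0.0889   0.04445
  eq        0.05574    0.1462    0.2019
  solve Keq expr → x = 0.04445; check Q = 24.9
Then remove 0.04538 M of M.
Step 2:
                  E         X         M
  init      0.05574    0.1462    0.1565
  Δ       -0.003806  0.002537  0.001269
  eq        0.05194    0.1487    0.1577
  solve Keq expr → x = 0.001269; check Q = 24.9
Then change container volume by factor 0.8 (V_new/V_old).
Step 3:
                  E         X         M
  init      0.06492    0.1859    0.1972
  Δ               0         0         0
  eq        0.06492    0.1859    0.1972
  solve Keq expr → x = 0; check Q = 24.9

Direction: no net shift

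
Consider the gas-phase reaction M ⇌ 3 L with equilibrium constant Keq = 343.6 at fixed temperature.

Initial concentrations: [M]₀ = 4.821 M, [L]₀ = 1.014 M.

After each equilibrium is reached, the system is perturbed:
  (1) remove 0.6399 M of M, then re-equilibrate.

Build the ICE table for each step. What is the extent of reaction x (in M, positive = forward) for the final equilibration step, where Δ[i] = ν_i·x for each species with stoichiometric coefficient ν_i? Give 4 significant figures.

x = -0.214 M

Q₀ = 0.2163 vs Keq = 343.6 ⇒ Q<K, forward
Step 1:
                    M           L
  init          4.821       1.014
  Δ            -2.674       8.022
  eq            2.147       9.036
  solve Keq expr → x = 2.674; check Q = 343.6
Then remove 0.6399 M of M.
Step 2:
                    M           L
  init          1.507       9.036
  Δ             0.214      -0.642
  eq            1.721       8.394
  solve Keq expr → x = -0.214; check Q = 343.6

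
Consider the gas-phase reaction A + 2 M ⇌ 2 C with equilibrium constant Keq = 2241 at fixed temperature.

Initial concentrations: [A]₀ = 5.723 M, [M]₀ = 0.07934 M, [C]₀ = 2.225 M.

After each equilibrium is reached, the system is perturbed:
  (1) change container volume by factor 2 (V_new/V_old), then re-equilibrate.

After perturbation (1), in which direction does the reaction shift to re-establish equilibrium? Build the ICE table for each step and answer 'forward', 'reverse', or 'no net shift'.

Q₀ = 137.4 vs Keq = 2241 ⇒ Q<K, forward
Step 1:
                    A           M           C
  init          5.723     0.07934       2.225
  Δ          -0.02956    -0.05912     0.05912
  eq            5.693     0.02022       2.284
  solve Keq expr → x = 0.02956; check Q = 2241
Then change container volume by factor 2 (V_new/V_old).
Step 2:
                    A           M           C
  init          2.847     0.01011       1.142
  Δ          0.002066    0.004131   -0.004131
  eq            2.849     0.01424       1.138
  solve Keq expr → x = -0.002066; check Q = 2241

Direction: reverse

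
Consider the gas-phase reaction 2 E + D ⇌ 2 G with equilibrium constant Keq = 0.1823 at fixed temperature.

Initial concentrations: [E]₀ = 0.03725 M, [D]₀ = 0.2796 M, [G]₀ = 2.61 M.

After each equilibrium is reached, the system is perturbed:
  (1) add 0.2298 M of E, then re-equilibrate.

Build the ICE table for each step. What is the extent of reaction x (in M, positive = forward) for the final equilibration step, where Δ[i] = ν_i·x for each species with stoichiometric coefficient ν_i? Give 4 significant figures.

x = 0.03196 M

Q₀ = 1.7559e+04 vs Keq = 0.1823 ⇒ Q>K, reverse
Step 1:
                  E         D         G
  Initial   0.03725    0.2796      2.61
  Change      1.774    0.8872    -1.774
  Equil       1.812     1.167    0.8356
  solve Keq expr → x = -0.8872; check Q = 0.1823
Then add 0.2298 M of E.
Step 2:
                  E         D         G
  Initial     2.041     1.167    0.8356
  Change   -0.06392  -0.03196   0.06392
  Equil       1.978     1.135    0.8995
  solve Keq expr → x = 0.03196; check Q = 0.1823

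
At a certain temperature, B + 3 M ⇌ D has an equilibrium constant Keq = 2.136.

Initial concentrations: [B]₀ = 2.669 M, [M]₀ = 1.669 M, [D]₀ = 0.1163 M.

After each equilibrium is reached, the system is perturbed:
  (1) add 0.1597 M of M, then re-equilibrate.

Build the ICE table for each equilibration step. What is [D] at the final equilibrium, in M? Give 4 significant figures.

[D]_eq = 0.5622 M

Q₀ = 0.009373 vs Keq = 2.136 ⇒ Q<K, forward
Step 1:
                   B          M          D
  I            2.669      1.669     0.1163
  C          -0.3985     -1.196     0.3985
  E             2.27     0.4735     0.5148
  solve Keq expr → x = 0.3985; check Q = 2.136
Then add 0.1597 M of M.
Step 2:
                   B          M          D
  I             2.27     0.6332     0.5148
  C         -0.04739    -0.1422    0.04739
  E            2.223      0.491     0.5622
  solve Keq expr → x = 0.04739; check Q = 2.136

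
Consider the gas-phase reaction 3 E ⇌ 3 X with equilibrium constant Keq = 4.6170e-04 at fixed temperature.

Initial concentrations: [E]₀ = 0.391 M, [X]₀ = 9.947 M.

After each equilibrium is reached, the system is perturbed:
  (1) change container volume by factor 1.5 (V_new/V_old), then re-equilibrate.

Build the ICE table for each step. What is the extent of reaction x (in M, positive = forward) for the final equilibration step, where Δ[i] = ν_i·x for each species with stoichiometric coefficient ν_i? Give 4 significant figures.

x = 0 M

Q₀ = 1.6464e+04 vs Keq = 4.6170e-04 ⇒ Q>K, reverse
Step 1:
                   E          X
  Initial      0.391      9.947
  Change       9.205     -9.205
  Equil        9.596     0.7417
  solve Keq expr → x = -3.068; check Q = 4.6170e-04
Then change container volume by factor 1.5 (V_new/V_old).
Step 2:
                   E          X
  Initial      6.398     0.4945
  Change           0          0
  Equil        6.398     0.4945
  solve Keq expr → x = 0; check Q = 4.6170e-04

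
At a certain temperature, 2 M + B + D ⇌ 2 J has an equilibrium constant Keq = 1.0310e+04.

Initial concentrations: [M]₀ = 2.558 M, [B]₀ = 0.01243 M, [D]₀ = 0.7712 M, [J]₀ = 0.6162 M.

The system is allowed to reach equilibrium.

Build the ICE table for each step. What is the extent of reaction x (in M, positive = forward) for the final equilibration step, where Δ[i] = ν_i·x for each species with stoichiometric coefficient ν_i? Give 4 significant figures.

Q₀ = 6.053 vs Keq = 1.0310e+04 ⇒ Q<K, forward
Step 1:
                   M          B          D          J
  init         2.558    0.01243     0.7712     0.6162
  Δ         -0.02484   -0.01242   -0.01242    0.02484
  eq           2.533 8.1861e-06     0.7588      0.641
  solve Keq expr → x = 0.01242; check Q = 1.0310e+04

x = 0.01242 M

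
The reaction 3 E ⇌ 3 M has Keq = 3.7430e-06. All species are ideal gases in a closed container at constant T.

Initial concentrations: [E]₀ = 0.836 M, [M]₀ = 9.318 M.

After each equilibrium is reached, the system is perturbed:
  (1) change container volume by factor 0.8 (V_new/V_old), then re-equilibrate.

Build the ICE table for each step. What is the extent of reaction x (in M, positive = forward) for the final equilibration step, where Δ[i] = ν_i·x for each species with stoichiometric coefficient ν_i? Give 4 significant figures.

Q₀ = 1385 vs Keq = 3.7430e-06 ⇒ Q>K, reverse
Step 1:
                    E           M
  Initial       0.836       9.318
  Change        9.163      -9.163
  Equil         9.999      0.1552
  solve Keq expr → x = -3.054; check Q = 3.7430e-06
Then change container volume by factor 0.8 (V_new/V_old).
Step 2:
                    E           M
  Initial        12.5      0.1941
  Change            0           0
  Equil          12.5      0.1941
  solve Keq expr → x = 0; check Q = 3.7430e-06

x = 0 M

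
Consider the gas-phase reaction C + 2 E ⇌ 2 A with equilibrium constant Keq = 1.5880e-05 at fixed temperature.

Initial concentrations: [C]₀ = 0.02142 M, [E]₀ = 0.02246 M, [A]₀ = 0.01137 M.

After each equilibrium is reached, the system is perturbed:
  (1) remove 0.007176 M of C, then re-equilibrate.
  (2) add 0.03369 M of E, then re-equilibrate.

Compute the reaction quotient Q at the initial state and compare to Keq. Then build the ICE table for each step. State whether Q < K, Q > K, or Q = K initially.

Q₀ = 11.96 vs Keq = 1.5880e-05 ⇒ Q>K, reverse
Step 1:
                  C         E         A
  I         0.02142   0.02246   0.01137
  C        0.005674   0.01135  -0.01135
  E         0.02709   0.03381 2.2176e-05
  solve Keq expr → x = -0.005674; check Q = 1.5880e-05
Then remove 0.007176 M of C.
Step 2:
                  C         E         A
  I         0.01992   0.03381 2.2176e-05
  C       1.5798e-06 3.1596e-06 -3.1596e-06
  E         0.01992   0.03381 1.9016e-05
  solve Keq expr → x = -1.5798e-06; check Q = 1.5880e-05
Then add 0.03369 M of E.
Step 3:
                  C         E         A
  I         0.01992    0.0675 1.9016e-05
  C       -9.4642e-06 -1.8928e-05 1.8928e-05
  E         0.01991   0.06748 3.7945e-05
  solve Keq expr → x = 9.4642e-06; check Q = 1.5880e-05

Q₀ = 11.96; Q > K (proceeds reverse)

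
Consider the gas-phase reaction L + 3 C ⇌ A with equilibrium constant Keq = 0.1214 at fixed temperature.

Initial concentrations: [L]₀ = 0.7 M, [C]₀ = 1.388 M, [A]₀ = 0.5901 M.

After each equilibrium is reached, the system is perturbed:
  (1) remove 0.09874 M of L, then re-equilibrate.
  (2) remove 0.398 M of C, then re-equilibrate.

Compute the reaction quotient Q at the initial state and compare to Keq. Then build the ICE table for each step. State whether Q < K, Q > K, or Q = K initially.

Q₀ = 0.3153 vs Keq = 0.1214 ⇒ Q>K, reverse
Step 1:
                  L         C         A
  Initial       0.7     1.388    0.5901
  Change     0.1056    0.3167   -0.1056
  Equil      0.8056     1.705    0.4845
  solve Keq expr → x = -0.1056; check Q = 0.1214
Then remove 0.09874 M of L.
Step 2:
                  L         C         A
  Initial    0.7068     1.705    0.4845
  Change    0.01502   0.04505  -0.01502
  Equil      0.7219      1.75    0.4695
  solve Keq expr → x = -0.01502; check Q = 0.1214
Then remove 0.398 M of C.
Step 3:
                  L         C         A
  Initial    0.7219     1.352    0.4695
  Change    0.07916    0.2375  -0.07916
  Equil       0.801     1.589    0.3903
  solve Keq expr → x = -0.07916; check Q = 0.1214

Q₀ = 0.3153; Q > K (proceeds reverse)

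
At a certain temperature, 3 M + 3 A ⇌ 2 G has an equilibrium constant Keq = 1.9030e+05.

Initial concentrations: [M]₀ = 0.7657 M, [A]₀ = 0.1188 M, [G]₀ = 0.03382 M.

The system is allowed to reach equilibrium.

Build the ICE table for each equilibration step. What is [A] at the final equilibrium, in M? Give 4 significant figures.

Q₀ = 1.52 vs Keq = 1.9030e+05 ⇒ Q<K, forward
Step 1:
                    M           A           G
  I            0.7657      0.1188     0.03382
  C           -0.1127     -0.1127     0.07515
  E             0.653    0.006074       0.109
  solve Keq expr → x = 0.03758; check Q = 1.9030e+05

[A]_eq = 0.006074 M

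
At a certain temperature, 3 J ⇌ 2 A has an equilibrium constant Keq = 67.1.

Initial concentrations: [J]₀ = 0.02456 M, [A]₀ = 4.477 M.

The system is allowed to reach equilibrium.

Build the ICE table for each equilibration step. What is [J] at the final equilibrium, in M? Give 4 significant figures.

Q₀ = 1.3530e+06 vs Keq = 67.1 ⇒ Q>K, reverse
Step 1:
                    J           A
  init        0.02456       4.477
  Δ            0.6033     -0.4022
  eq           0.6278       4.075
  solve Keq expr → x = -0.2011; check Q = 67.1

[J]_eq = 0.6278 M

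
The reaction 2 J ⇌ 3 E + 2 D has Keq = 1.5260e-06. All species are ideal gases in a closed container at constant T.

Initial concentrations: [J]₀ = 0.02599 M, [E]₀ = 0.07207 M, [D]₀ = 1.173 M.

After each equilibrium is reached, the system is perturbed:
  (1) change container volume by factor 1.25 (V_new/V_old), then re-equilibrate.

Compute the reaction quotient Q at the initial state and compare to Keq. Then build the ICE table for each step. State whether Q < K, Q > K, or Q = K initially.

Q₀ = 0.7625 vs Keq = 1.5260e-06 ⇒ Q>K, reverse
Step 1:
                    J           E           D
  Initial     0.02599     0.07207       1.173
  Change      0.04681    -0.07022    -0.04681
  Equil        0.0728    0.001854       1.126
  solve Keq expr → x = -0.02341; check Q = 1.5260e-06
Then change container volume by factor 1.25 (V_new/V_old).
Step 2:
                    J           E           D
  Initial     0.05824    0.001484       0.901
  Change  -2.4358e-04  3.6537e-04  2.4358e-04
  Equil         0.058    0.001849      0.9012
  solve Keq expr → x = 1.2179e-04; check Q = 1.5260e-06

Q₀ = 0.7625; Q > K (proceeds reverse)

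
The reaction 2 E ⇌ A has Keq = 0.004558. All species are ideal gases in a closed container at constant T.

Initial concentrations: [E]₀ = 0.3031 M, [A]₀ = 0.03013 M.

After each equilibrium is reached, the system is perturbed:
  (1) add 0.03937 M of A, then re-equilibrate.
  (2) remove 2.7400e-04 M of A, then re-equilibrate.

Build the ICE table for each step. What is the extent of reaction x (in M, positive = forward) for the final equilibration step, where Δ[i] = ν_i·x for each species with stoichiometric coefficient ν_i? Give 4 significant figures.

Q₀ = 0.328 vs Keq = 0.004558 ⇒ Q>K, reverse
Step 1:
                    E           A
  Initial      0.3031     0.03013
  Change      0.05906    -0.02953
  Equil        0.3622  5.9784e-04
  solve Keq expr → x = -0.02953; check Q = 0.004558
Then add 0.03937 M of A.
Step 2:
                    E           A
  Initial      0.3622     0.03997
  Change      0.07817    -0.03908
  Equil        0.4403  8.8376e-04
  solve Keq expr → x = -0.03908; check Q = 0.004558
Then remove 2.7400e-04 M of A.
Step 3:
                    E           A
  Initial      0.4403  6.0976e-04
  Change  -5.4364e-04  2.7182e-04
  Equil        0.4398  8.8158e-04
  solve Keq expr → x = 2.7182e-04; check Q = 0.004558

x = 2.7182e-04 M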